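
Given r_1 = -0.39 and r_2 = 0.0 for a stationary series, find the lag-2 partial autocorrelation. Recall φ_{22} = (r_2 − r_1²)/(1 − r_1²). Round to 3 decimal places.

φ_{22} = (r_2 − r_1²) / (1 − r_1²)
r_1² = (-0.39)² = 0.1521
Numerator = 0.0 − 0.1521 = -0.1521; denominator = 1 − 0.1521 = 0.8479
φ_{22} = -0.1521 / 0.8479 = -0.179

-0.179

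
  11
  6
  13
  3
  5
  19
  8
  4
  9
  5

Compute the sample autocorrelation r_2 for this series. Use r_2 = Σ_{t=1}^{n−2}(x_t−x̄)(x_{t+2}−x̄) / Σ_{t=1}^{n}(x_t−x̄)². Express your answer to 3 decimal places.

Mean x̄ = (11 + 6 + 13 + 3 + 5 + 19 + 8 + 4 + 9 + 5)/10 = 8.3000
Numerator Σ_{t=1}^{8}(x_t−x̄)(x_{t+2}−x̄) = -78.3800
Denominator Σ(x_t−x̄)² = 218.1000
r_2 = -78.3800 / 218.1000 = -0.359

-0.359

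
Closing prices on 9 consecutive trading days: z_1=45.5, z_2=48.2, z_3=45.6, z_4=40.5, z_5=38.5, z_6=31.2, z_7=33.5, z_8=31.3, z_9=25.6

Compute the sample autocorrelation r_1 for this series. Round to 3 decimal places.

Mean z̄ = (45.5 + 48.2 + 45.6 + 40.5 + 38.5 + 31.2 + 33.5 + 31.3 + 25.6)/9 = 37.7667
Numerator Σ_{t=1}^{8}(z_t−z̄)(z_{t+1}−z̄) = 315.2989
Denominator Σ(z_t−z̄)² = 489.2000
r_1 = 315.2989 / 489.2000 = 0.645

0.645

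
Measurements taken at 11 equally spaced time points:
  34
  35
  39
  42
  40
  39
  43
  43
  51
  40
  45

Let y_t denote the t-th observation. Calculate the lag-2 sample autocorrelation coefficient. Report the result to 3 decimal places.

0.273

Mean ȳ = (34 + 35 + 39 + 42 + 40 + 39 + 43 + 43 + 51 + 40 + 45)/11 = 41.0000
Numerator Σ_{t=1}^{9}(y_t−ȳ)(y_{t+2}−ȳ) = 60.0000
Denominator Σ(y_t−ȳ)² = 220.0000
r_2 = 60.0000 / 220.0000 = 0.273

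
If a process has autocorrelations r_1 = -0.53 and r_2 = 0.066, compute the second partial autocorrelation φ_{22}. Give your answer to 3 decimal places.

-0.299

φ_{22} = (r_2 − r_1²) / (1 − r_1²)
r_1² = (-0.53)² = 0.2809
Numerator = 0.066 − 0.2809 = -0.2149; denominator = 1 − 0.2809 = 0.7191
φ_{22} = -0.2149 / 0.7191 = -0.299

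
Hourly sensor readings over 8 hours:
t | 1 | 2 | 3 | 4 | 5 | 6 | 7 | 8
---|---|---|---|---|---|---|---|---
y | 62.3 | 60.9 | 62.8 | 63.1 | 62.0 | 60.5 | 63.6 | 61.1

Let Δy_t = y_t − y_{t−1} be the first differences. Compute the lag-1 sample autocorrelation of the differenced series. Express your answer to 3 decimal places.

First differences Δy: -1.4, 1.9, 0.3, -1.1, -1.5, 3.1, -2.5
Mean of differences = -0.1714
Numerator Σ(Δy_t−Δȳ)(Δy_{t+1}−Δȳ) = -12.7365
Denominator Σ(Δy_t−Δȳ)² = 24.7743
r_1(Δy) = -12.7365 / 24.7743 = -0.514

-0.514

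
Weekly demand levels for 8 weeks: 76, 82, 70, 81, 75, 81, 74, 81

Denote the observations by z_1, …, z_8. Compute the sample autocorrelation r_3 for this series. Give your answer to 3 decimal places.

Mean z̄ = (76 + 82 + 70 + 81 + 75 + 81 + 74 + 81)/8 = 77.5000
Deviations from mean: -1.5000, 4.5000, -7.5000, 3.5000, -2.5000, 3.5000, -3.5000, 3.5000
Σ(z_t−z̄)(z_{t+3}−z̄) = (-5.2500) + (-11.2500) + (-26.2500) + (-12.2500) + (-8.7500) = -63.7500
Denominator Σ(z_t−z̄)² = 134.0000
r_3 = -63.7500 / 134.0000 = -0.476

-0.476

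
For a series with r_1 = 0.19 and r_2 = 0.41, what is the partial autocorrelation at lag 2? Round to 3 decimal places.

0.388

φ_{22} = (r_2 − r_1²) / (1 − r_1²)
r_1² = (0.19)² = 0.0361
Numerator = 0.41 − 0.0361 = 0.3739; denominator = 1 − 0.0361 = 0.9639
φ_{22} = 0.3739 / 0.9639 = 0.388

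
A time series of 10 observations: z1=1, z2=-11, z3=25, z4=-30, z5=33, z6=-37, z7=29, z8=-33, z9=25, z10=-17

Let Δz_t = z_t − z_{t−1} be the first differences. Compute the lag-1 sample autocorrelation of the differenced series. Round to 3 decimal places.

First differences Δz: -12, 36, -55, 63, -70, 66, -62, 58, -42
Mean of differences = -2.0000
Numerator Σ(Δz_t−Δz̄)(Δz_{t+1}−Δz̄) = -24963.0000
Denominator Σ(Δz_t−Δz̄)² = 26626.0000
r_1(Δz) = -24963.0000 / 26626.0000 = -0.938

-0.938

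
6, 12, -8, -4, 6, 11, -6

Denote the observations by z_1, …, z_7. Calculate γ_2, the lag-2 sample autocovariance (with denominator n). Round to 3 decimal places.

-31.603

Mean z̄ = (6 + 12 − 8 − 4 + 6 + 11 − 6)/7 = 2.4286
Σ_{t=1}^{5}(z_t−z̄)(z_{t+2}−z̄) = -221.2245
γ_2 = -221.2245 / 7 = -31.603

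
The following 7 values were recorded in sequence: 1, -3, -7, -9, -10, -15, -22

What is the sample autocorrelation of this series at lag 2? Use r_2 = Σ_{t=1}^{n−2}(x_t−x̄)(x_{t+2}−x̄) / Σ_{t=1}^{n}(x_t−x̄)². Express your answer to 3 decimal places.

0.090

Mean x̄ = (1 − 3 − 7 − 9 − 10 − 15 − 22)/7 = -9.2857
Deviations from mean: 10.2857, 6.2857, 2.2857, 0.2857, -0.7143, -5.7143, -12.7143
Σ(x_t−x̄)(x_{t+2}−x̄) = (23.5102) + (1.7959) + (-1.6327) + (-1.6327) + (9.0816) = 31.1224
Denominator Σ(x_t−x̄)² = 345.4286
r_2 = 31.1224 / 345.4286 = 0.090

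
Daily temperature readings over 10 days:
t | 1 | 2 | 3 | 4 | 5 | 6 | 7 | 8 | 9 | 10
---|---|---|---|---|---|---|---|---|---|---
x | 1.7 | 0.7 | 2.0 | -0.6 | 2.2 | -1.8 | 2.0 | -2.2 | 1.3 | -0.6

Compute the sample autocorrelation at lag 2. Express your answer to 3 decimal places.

0.798

Mean x̄ = (1.7 + 0.7 + 2.0 − 0.6 + 2.2 − 1.8 + 2.0 − 2.2 + 1.3 − 0.6)/10 = 0.4700
Numerator Σ_{t=1}^{8}(x_t−x̄)(x_{t+2}−x̄) = 19.5462
Denominator Σ(x_t−x̄)² = 24.5010
r_2 = 19.5462 / 24.5010 = 0.798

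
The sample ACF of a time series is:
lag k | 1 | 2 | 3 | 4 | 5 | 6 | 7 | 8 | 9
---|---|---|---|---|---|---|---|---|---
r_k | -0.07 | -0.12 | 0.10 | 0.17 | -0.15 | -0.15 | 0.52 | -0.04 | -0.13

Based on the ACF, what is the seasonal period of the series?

The largest autocorrelation is r_7 = 0.52; the remaining lags stay at or below 0.17.
The dominant spike at lag 7 indicates a seasonal period of 7.

7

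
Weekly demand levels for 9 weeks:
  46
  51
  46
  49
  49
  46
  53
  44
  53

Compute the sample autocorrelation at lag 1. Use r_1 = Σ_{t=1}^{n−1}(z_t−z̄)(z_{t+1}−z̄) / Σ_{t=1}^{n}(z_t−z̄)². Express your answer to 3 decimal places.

-0.770

Mean z̄ = (46 + 51 + 46 + 49 + 49 + 46 + 53 + 44 + 53)/9 = 48.5556
Numerator Σ_{t=1}^{8}(z_t−z̄)(z_{t+1}−z̄) = -66.4198
Denominator Σ(z_t−z̄)² = 86.2222
r_1 = -66.4198 / 86.2222 = -0.770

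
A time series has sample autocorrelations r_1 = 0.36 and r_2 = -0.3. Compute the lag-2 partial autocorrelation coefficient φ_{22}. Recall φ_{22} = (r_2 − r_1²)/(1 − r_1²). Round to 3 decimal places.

φ_{22} = (r_2 − r_1²) / (1 − r_1²)
r_1² = (0.36)² = 0.1296
Numerator = -0.3 − 0.1296 = -0.4296; denominator = 1 − 0.1296 = 0.8704
φ_{22} = -0.4296 / 0.8704 = -0.494

-0.494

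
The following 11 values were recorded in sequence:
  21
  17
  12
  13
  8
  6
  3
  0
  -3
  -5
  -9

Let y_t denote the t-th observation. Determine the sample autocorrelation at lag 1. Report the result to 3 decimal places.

Mean ȳ = (21 + 17 + 12 + 13 + 8 + 6 + 3 + 0 − 3 − 5 − 9)/11 = 5.7273
Numerator Σ_{t=1}^{10}(y_t−ȳ)(y_{t+1}−ȳ) = 622.1074
Denominator Σ(y_t−ȳ)² = 906.1818
r_1 = 622.1074 / 906.1818 = 0.687

0.687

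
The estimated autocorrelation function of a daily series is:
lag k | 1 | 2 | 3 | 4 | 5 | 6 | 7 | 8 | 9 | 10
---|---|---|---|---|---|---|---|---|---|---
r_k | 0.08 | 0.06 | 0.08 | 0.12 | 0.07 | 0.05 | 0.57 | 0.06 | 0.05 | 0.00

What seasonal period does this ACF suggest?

The largest autocorrelation is r_7 = 0.57; the remaining lags stay at or below 0.12.
The dominant spike at lag 7 indicates a seasonal period of 7.

7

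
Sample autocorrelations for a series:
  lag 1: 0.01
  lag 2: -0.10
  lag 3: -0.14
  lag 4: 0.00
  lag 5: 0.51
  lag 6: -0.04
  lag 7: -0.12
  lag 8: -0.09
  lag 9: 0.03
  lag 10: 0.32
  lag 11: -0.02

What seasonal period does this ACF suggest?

The largest autocorrelation is r_5 = 0.51, with a weaker echo at lag 10 (0.32); the remaining lags stay at or below 0.03.
The dominant spike at lag 5 indicates a seasonal period of 5.

5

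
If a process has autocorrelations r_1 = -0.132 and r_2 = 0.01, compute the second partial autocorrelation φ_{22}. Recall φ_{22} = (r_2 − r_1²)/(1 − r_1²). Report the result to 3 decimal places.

φ_{22} = (r_2 − r_1²) / (1 − r_1²)
r_1² = (-0.132)² = 0.017424
Numerator = 0.01 − 0.0174 = -0.0074; denominator = 1 − 0.0174 = 0.9826
φ_{22} = -0.0074 / 0.9826 = -0.008

-0.008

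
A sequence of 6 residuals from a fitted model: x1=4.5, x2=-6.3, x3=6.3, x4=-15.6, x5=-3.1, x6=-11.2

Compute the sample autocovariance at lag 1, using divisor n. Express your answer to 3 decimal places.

Mean x̄ = (4.5 − 6.3 + 6.3 − 15.6 − 3.1 − 11.2)/6 = -4.2333
Deviations: 8.7333, -2.0667, 10.5333, -11.3667, 1.1333, -6.9667
Σ_{t=1}^{5}(x_t−x̄)(x_{t+1}−x̄) = -180.3244
γ_1 = -180.3244 / 6 = -30.054

-30.054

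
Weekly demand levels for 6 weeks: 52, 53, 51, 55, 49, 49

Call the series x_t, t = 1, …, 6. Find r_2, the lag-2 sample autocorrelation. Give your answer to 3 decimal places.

-0.091

Mean x̄ = (52 + 53 + 51 + 55 + 49 + 49)/6 = 51.5000
Deviations from mean: 0.5000, 1.5000, -0.5000, 3.5000, -2.5000, -2.5000
Σ(x_t−x̄)(x_{t+2}−x̄) = (-0.2500) + (5.2500) + (1.2500) + (-8.7500) = -2.5000
Denominator Σ(x_t−x̄)² = 27.5000
r_2 = -2.5000 / 27.5000 = -0.091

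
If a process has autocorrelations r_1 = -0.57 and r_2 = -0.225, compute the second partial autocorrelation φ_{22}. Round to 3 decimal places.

φ_{22} = (r_2 − r_1²) / (1 − r_1²)
r_1² = (-0.57)² = 0.3249
Numerator = -0.225 − 0.3249 = -0.5499; denominator = 1 − 0.3249 = 0.6751
φ_{22} = -0.5499 / 0.6751 = -0.815

-0.815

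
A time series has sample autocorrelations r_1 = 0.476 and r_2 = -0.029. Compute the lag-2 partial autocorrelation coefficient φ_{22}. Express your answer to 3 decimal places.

-0.330

φ_{22} = (r_2 − r_1²) / (1 − r_1²)
r_1² = (0.476)² = 0.226576
Numerator = -0.029 − 0.2266 = -0.2556; denominator = 1 − 0.2266 = 0.7734
φ_{22} = -0.2556 / 0.7734 = -0.330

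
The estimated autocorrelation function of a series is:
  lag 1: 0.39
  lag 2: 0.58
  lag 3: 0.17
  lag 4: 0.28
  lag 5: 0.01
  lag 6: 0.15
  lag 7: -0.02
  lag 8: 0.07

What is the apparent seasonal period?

2

The largest autocorrelation is r_2 = 0.58; the remaining lags stay at or below 0.39.
The dominant spike at lag 2 indicates a seasonal period of 2.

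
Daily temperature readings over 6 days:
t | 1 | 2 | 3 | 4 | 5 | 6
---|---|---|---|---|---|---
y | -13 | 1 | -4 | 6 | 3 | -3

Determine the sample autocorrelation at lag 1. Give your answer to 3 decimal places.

-0.111

Mean ȳ = (-13 + 1 − 4 + 6 + 3 − 3)/6 = -1.6667
Deviations from mean: -11.3333, 2.6667, -2.3333, 7.6667, 4.6667, -1.3333
Σ(y_t−ȳ)(y_{t+1}−ȳ) = (-30.2222) + (-6.2222) + (-17.8889) + (35.7778) + (-6.2222) = -24.7778
Denominator Σ(y_t−ȳ)² = 223.3333
r_1 = -24.7778 / 223.3333 = -0.111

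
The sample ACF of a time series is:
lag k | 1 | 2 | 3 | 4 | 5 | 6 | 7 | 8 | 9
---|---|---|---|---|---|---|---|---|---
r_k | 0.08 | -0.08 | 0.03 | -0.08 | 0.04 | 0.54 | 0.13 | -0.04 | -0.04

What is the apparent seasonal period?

The largest autocorrelation is r_6 = 0.54; the remaining lags stay at or below 0.13.
The dominant spike at lag 6 indicates a seasonal period of 6.

6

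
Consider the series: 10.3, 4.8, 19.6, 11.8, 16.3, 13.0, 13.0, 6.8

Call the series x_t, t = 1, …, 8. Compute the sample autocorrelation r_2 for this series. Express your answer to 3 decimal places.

0.130

Mean x̄ = (10.3 + 4.8 + 19.6 + 11.8 + 16.3 + 13.0 + 13.0 + 6.8)/8 = 11.9500
Deviations from mean: -1.6500, -7.1500, 7.6500, -0.1500, 4.3500, 1.0500, 1.0500, -5.1500
Σ(x_t−x̄)(x_{t+2}−x̄) = (-12.6225) + (1.0725) + (33.2775) + (-0.1575) + (4.5675) + (-5.4075) = 20.7300
Denominator Σ(x_t−x̄)² = 160.0400
r_2 = 20.7300 / 160.0400 = 0.130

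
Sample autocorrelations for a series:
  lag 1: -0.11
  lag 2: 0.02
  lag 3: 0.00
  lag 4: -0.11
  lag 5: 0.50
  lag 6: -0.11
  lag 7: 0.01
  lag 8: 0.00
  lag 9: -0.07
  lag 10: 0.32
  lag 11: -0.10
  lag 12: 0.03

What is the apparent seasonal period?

5

The largest autocorrelation is r_5 = 0.50, with a weaker echo at lag 10 (0.32); the remaining lags stay at or below 0.03.
The dominant spike at lag 5 indicates a seasonal period of 5.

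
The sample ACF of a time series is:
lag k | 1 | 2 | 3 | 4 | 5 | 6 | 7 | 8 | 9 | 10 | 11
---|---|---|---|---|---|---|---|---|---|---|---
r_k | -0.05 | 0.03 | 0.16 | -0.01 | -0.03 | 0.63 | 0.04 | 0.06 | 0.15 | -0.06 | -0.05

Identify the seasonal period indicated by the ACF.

6

The largest autocorrelation is r_6 = 0.63; the remaining lags stay at or below 0.16.
The dominant spike at lag 6 indicates a seasonal period of 6.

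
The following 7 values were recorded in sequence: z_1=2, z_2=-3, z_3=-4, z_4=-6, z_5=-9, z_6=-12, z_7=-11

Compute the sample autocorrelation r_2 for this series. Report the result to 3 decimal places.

Mean z̄ = (2 − 3 − 4 − 6 − 9 − 12 − 11)/7 = -6.1429
Σ(z_t−z̄)(z_{t+2}−z̄) = (17.4490) + (0.4490) + (-6.1224) + (-0.8367) + (13.8776) = 24.8163
Denominator Σ(z_t−z̄)² = 146.8571
r_2 = 24.8163 / 146.8571 = 0.169

0.169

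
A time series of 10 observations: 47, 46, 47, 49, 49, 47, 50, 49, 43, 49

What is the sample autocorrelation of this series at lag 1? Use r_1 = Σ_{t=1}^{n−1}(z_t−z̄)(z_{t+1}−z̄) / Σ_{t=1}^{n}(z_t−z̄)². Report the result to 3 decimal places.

Mean z̄ = (47 + 46 + 47 + 49 + 49 + 47 + 50 + 49 + 43 + 49)/10 = 47.6000
Numerator Σ_{t=1}^{9}(z_t−z̄)(z_{t+1}−z̄) = -8.7600
Denominator Σ(z_t−z̄)² = 38.4000
r_1 = -8.7600 / 38.4000 = -0.228

-0.228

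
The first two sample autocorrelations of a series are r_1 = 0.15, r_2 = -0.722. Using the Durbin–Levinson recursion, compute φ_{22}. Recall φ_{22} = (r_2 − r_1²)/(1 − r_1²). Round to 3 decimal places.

-0.762

φ_{22} = (r_2 − r_1²) / (1 − r_1²)
r_1² = (0.15)² = 0.0225
Numerator = -0.722 − 0.0225 = -0.7445; denominator = 1 − 0.0225 = 0.9775
φ_{22} = -0.7445 / 0.9775 = -0.762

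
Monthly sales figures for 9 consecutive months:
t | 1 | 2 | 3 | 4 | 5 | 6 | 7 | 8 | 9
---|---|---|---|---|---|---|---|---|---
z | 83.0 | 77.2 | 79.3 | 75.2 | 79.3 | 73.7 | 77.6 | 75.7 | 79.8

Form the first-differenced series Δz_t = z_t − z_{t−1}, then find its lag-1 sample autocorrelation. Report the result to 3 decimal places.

-0.716

First differences Δz: -5.8, 2.1, -4.1, 4.1, -5.6, 3.9, -1.9, 4.1
Mean of differences = -0.4000
Numerator Σ(Δz_t−Δz̄)(Δz_{t+1}−Δz̄) = -98.3600
Denominator Σ(Δz_t−Δz̄)² = 137.3800
r_1(Δz) = -98.3600 / 137.3800 = -0.716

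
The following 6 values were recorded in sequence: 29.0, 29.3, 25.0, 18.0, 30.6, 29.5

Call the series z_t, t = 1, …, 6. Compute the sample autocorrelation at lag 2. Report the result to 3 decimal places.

Mean z̄ = (29.0 + 29.3 + 25.0 + 18.0 + 30.6 + 29.5)/6 = 26.9000
Numerator Σ_{t=1}^{4}(z_t−z̄)(z_{t+2}−z̄) = -55.5200
Denominator Σ(z_t−z̄)² = 113.4400
r_2 = -55.5200 / 113.4400 = -0.489

-0.489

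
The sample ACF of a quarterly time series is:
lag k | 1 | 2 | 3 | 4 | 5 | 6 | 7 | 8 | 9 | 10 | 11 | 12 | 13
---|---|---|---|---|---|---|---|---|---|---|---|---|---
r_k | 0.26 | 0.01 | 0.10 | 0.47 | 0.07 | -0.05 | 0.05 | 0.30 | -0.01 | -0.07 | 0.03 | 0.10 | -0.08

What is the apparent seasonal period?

4

The largest autocorrelation is r_4 = 0.47, with a weaker echo at lag 8 (0.30); the remaining lags stay at or below 0.26. The elevated value at lag 1 (0.26), dropping to 0.01 at lag 2, reflects decaying short-term dependence rather than seasonality.
The dominant spike at lag 4 indicates a seasonal period of 4.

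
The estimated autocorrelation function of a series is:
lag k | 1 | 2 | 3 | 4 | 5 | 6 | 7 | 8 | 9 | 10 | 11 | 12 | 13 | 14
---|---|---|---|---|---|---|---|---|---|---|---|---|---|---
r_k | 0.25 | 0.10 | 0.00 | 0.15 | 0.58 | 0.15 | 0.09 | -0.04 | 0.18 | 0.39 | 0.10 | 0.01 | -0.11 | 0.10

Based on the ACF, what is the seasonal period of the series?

The largest autocorrelation is r_5 = 0.58, with a weaker echo at lag 10 (0.39); the remaining lags stay at or below 0.25. The elevated value at lag 1 (0.25), dropping to 0.10 at lag 2, reflects decaying short-term dependence rather than seasonality.
The dominant spike at lag 5 indicates a seasonal period of 5.

5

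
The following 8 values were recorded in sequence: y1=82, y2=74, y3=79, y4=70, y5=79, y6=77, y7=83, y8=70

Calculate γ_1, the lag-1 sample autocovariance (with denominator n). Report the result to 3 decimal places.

-11.383

Mean ȳ = (82 + 74 + 79 + 70 + 79 + 77 + 83 + 70)/8 = 76.7500
Σ_{t=1}^{7}(y_t−ȳ)(y_{t+1}−ȳ) = -91.0625
γ_1 = -91.0625 / 8 = -11.383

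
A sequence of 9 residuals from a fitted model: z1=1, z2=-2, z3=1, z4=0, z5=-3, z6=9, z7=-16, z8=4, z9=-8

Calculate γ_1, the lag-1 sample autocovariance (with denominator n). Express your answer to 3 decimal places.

-31.590

Mean z̄ = (1 − 2 + 1 + 0 − 3 + 9 − 16 + 4 − 8)/9 = -1.5556
Σ_{t=1}^{8}(z_t−z̄)(z_{t+1}−z̄) = -284.3086
γ_1 = -284.3086 / 9 = -31.590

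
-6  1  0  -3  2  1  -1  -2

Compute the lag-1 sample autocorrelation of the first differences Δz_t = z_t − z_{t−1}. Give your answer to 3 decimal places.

-0.219

First differences Δz: 7, -1, -3, 5, -1, -2, -1
Mean of differences = 0.5714
Numerator Σ(Δz_t−Δz̄)(Δz_{t+1}−Δz̄) = -19.1837
Denominator Σ(Δz_t−Δz̄)² = 87.7143
r_1(Δz) = -19.1837 / 87.7143 = -0.219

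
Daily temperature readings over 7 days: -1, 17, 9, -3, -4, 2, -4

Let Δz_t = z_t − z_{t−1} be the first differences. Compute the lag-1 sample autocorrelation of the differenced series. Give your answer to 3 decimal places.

First differences Δz: 18, -8, -12, -1, 6, -6
Mean of differences = -0.5000
Numerator Σ(Δz_t−Δz̄)(Δz_{t+1}−Δz̄) = -85.7500
Denominator Σ(Δz_t−Δz̄)² = 603.5000
r_1(Δz) = -85.7500 / 603.5000 = -0.142

-0.142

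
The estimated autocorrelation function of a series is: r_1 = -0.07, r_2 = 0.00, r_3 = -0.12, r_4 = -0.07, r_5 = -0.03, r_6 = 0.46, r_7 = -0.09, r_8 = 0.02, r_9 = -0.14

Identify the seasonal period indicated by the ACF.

The largest autocorrelation is r_6 = 0.46; the remaining lags stay at or below 0.02.
The dominant spike at lag 6 indicates a seasonal period of 6.

6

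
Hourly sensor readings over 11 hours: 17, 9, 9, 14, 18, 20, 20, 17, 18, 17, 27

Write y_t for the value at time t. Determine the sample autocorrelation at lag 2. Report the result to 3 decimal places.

Mean ȳ = (17 + 9 + 9 + 14 + 18 + 20 + 20 + 17 + 18 + 17 + 27)/11 = 16.9091
Numerator Σ_{t=1}^{9}(y_t−ȳ)(y_{t+2}−ȳ) = 22.7107
Denominator Σ(y_t−ȳ)² = 256.9091
r_2 = 22.7107 / 256.9091 = 0.088

0.088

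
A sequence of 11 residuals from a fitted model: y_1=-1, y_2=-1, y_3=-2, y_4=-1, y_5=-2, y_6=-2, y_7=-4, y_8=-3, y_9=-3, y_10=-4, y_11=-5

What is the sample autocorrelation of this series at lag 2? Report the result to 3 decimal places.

Mean ȳ = (-1 − 1 − 2 − 1 − 2 − 2 − 4 − 3 − 3 − 4 − 5)/11 = -2.5455
Numerator Σ_{t=1}^{9}(y_t−ȳ)(y_{t+2}−ȳ) = 5.7686
Denominator Σ(y_t−ȳ)² = 18.7273
r_2 = 5.7686 / 18.7273 = 0.308

0.308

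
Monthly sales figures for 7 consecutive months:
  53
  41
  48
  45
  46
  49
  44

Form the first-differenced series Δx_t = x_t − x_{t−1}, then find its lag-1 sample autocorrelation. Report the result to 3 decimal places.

-0.493

First differences Δx: -12, 7, -3, 1, 3, -5
Mean of differences = -1.5000
Numerator Σ(Δx_t−Δx̄)(Δx_{t+1}−Δx̄) = -110.2500
Denominator Σ(Δx_t−Δx̄)² = 223.5000
r_1(Δx) = -110.2500 / 223.5000 = -0.493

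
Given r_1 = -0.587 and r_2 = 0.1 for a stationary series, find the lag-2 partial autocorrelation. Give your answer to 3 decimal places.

φ_{22} = (r_2 − r_1²) / (1 − r_1²)
r_1² = (-0.587)² = 0.344569
Numerator = 0.1 − 0.3446 = -0.2446; denominator = 1 − 0.3446 = 0.6554
φ_{22} = -0.2446 / 0.6554 = -0.373

-0.373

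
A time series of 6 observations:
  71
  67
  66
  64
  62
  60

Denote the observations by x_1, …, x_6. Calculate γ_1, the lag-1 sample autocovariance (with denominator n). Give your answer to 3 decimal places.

5.167

Mean x̄ = (71 + 67 + 66 + 64 + 62 + 60)/6 = 65.0000
Σ_{t=1}^{5}(x_t−x̄)(x_{t+1}−x̄) = 31.0000
γ_1 = 31.0000 / 6 = 5.167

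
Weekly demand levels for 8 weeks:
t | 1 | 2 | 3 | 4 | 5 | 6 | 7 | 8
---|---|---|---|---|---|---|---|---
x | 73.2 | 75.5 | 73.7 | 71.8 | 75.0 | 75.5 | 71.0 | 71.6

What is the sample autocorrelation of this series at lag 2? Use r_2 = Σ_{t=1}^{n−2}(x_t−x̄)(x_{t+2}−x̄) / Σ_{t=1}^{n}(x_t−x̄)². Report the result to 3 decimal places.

-0.605

Mean x̄ = (73.2 + 75.5 + 73.7 + 71.8 + 75.0 + 75.5 + 71.0 + 71.6)/8 = 73.4125
Σ(x_t−x̄)(x_{t+2}−x̄) = (-0.0611) + (-3.3661) + (0.4564) + (-3.3661) + (-3.8298) + (-3.7836) = -13.9503
Denominator Σ(x_t−x̄)² = 23.0688
r_2 = -13.9503 / 23.0688 = -0.605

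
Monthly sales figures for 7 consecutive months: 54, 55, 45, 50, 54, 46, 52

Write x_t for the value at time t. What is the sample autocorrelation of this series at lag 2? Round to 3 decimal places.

Mean x̄ = (54 + 55 + 45 + 50 + 54 + 46 + 52)/7 = 50.8571
Deviations from mean: 3.1429, 4.1429, -5.8571, -0.8571, 3.1429, -4.8571, 1.1429
Numerator Σ_{t=1}^{5}(x_t−x̄)(x_{t+2}−x̄) = -32.6122
Denominator Σ(x_t−x̄)² = 96.8571
r_2 = -32.6122 / 96.8571 = -0.337

-0.337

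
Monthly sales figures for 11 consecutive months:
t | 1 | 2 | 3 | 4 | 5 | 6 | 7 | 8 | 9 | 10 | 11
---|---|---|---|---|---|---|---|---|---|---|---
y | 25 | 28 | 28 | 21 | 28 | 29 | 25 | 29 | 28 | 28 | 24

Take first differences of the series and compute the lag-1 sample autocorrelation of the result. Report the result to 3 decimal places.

First differences Δy: 3, 0, -7, 7, 1, -4, 4, -1, 0, -4
Mean of differences = -0.1000
Numerator Σ(Δy_t−Δȳ)(Δy_{t+1}−Δȳ) = -66.0100
Denominator Σ(Δy_t−Δȳ)² = 156.9000
r_1(Δy) = -66.0100 / 156.9000 = -0.421

-0.421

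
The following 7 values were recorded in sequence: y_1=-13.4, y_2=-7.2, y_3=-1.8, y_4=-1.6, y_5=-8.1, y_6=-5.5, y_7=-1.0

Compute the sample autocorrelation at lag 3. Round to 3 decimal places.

-0.072

Mean ȳ = (-13.4 − 7.2 − 1.8 − 1.6 − 8.1 − 5.5 − 1.0)/7 = -5.5143
Numerator Σ_{t=1}^{4}(y_t−ȳ)(y_{t+3}−ȳ) = -8.7849
Denominator Σ(y_t−ȳ)² = 121.2086
r_3 = -8.7849 / 121.2086 = -0.072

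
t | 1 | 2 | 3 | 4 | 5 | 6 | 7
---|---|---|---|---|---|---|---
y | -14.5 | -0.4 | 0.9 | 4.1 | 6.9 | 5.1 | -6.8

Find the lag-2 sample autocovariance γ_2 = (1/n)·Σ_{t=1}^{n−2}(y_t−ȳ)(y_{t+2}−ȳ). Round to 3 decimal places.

Mean ȳ = (-14.5 − 0.4 + 0.9 + 4.1 + 6.9 + 5.1 − 6.8)/7 = -0.6714
Σ_{t=1}^{5}(y_t−ȳ)(y_{t+2}−ȳ) = -27.4016
γ_2 = -27.4016 / 7 = -3.915

-3.915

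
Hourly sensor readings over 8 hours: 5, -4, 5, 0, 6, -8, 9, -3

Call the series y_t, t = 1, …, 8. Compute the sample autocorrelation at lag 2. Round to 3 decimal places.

0.518

Mean ȳ = (5 − 4 + 5 + 0 + 6 − 8 + 9 − 3)/8 = 1.2500
Deviations from mean: 3.7500, -5.2500, 3.7500, -1.2500, 4.7500, -9.2500, 7.7500, -4.2500
Σ(y_t−ȳ)(y_{t+2}−ȳ) = (14.0625) + (6.5625) + (17.8125) + (11.5625) + (36.8125) + (39.3125) = 126.1250
Denominator Σ(y_t−ȳ)² = 243.5000
r_2 = 126.1250 / 243.5000 = 0.518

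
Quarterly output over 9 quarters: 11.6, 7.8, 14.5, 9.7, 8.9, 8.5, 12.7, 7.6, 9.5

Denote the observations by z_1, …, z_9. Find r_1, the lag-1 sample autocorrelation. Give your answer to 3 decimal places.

Mean z̄ = (11.6 + 7.8 + 14.5 + 9.7 + 8.9 + 8.5 + 12.7 + 7.6 + 9.5)/9 = 10.0889
Numerator Σ_{t=1}^{8}(z_t−z̄)(z_{t+1}−z̄) = -22.1012
Denominator Σ(z_t−z̄)² = 44.4289
r_1 = -22.1012 / 44.4289 = -0.497

-0.497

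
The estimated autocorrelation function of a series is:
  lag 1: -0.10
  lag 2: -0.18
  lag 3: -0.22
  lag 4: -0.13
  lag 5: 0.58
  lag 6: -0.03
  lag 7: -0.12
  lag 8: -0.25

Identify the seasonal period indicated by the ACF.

5

The largest autocorrelation is r_5 = 0.58; the remaining lags stay at or below -0.03.
The dominant spike at lag 5 indicates a seasonal period of 5.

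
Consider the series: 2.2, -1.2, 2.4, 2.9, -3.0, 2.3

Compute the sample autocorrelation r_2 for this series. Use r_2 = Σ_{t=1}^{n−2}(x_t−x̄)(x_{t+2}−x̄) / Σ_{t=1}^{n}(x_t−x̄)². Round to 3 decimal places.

Mean x̄ = (2.2 − 1.2 + 2.4 + 2.9 − 3.0 + 2.3)/6 = 0.9333
Deviations from mean: 1.2667, -2.1333, 1.4667, 1.9667, -3.9333, 1.3667
Σ(x_t−x̄)(x_{t+2}−x̄) = (1.8578) + (-4.1956) + (-5.7689) + (2.6878) = -5.4189
Denominator Σ(x_t−x̄)² = 29.5133
r_2 = -5.4189 / 29.5133 = -0.184

-0.184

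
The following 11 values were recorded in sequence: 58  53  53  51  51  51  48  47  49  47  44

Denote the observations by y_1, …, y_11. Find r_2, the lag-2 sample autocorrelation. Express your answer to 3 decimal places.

0.299

Mean ȳ = (58 + 53 + 53 + 51 + 51 + 51 + 48 + 47 + 49 + 47 + 44)/11 = 50.1818
Numerator Σ_{t=1}^{9}(y_t−ȳ)(y_{t+2}−ȳ) = 42.9339
Denominator Σ(y_t−ȳ)² = 143.6364
r_2 = 42.9339 / 143.6364 = 0.299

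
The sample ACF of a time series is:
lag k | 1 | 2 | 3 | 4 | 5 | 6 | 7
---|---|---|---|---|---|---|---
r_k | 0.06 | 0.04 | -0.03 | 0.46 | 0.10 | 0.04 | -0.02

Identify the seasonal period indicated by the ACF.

The largest autocorrelation is r_4 = 0.46; the remaining lags stay at or below 0.10.
The dominant spike at lag 4 indicates a seasonal period of 4.

4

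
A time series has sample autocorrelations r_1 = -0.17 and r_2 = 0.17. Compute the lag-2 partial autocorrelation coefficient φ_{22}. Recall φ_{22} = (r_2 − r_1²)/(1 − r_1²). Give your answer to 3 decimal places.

φ_{22} = (r_2 − r_1²) / (1 − r_1²)
r_1² = (-0.17)² = 0.0289
Numerator = 0.17 − 0.0289 = 0.1411; denominator = 1 − 0.0289 = 0.9711
φ_{22} = 0.1411 / 0.9711 = 0.145

0.145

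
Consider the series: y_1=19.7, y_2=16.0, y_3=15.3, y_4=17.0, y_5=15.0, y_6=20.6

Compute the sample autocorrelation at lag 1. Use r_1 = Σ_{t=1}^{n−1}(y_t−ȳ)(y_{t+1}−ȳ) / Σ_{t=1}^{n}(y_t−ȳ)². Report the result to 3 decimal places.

Mean ȳ = (19.7 + 16.0 + 15.3 + 17.0 + 15.0 + 20.6)/6 = 17.2667
Deviations from mean: 2.4333, -1.2667, -1.9667, -0.2667, -2.2667, 3.3333
Σ(y_t−ȳ)(y_{t+1}−ȳ) = (-3.0822) + (2.4911) + (0.5244) + (0.6044) + (-7.5556) = -7.0178
Denominator Σ(y_t−ȳ)² = 27.7133
r_1 = -7.0178 / 27.7133 = -0.253

-0.253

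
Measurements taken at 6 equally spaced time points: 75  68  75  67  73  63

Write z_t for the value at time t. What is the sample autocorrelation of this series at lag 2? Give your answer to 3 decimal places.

0.551

Mean z̄ = (75 + 68 + 75 + 67 + 73 + 63)/6 = 70.1667
Σ(z_t−z̄)(z_{t+2}−z̄) = (23.3611) + (6.8611) + (13.6944) + (22.6944) = 66.6111
Denominator Σ(z_t−z̄)² = 120.8333
r_2 = 66.6111 / 120.8333 = 0.551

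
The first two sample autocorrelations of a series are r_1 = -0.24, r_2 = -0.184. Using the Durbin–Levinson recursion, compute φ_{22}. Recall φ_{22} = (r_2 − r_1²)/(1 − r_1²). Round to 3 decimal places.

-0.256

φ_{22} = (r_2 − r_1²) / (1 − r_1²)
r_1² = (-0.24)² = 0.0576
Numerator = -0.184 − 0.0576 = -0.2416; denominator = 1 − 0.0576 = 0.9424
φ_{22} = -0.2416 / 0.9424 = -0.256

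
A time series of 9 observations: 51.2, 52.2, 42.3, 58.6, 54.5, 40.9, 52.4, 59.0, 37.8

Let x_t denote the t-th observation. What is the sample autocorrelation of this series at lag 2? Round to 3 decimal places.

Mean x̄ = (51.2 + 52.2 + 42.3 + 58.6 + 54.5 + 40.9 + 52.4 + 59.0 + 37.8)/9 = 49.8778
Numerator Σ_{t=1}^{7}(x_t−x̄)(x_{t+2}−x̄) = -203.7988
Denominator Σ(x_t−x̄)² = 478.0556
r_2 = -203.7988 / 478.0556 = -0.426

-0.426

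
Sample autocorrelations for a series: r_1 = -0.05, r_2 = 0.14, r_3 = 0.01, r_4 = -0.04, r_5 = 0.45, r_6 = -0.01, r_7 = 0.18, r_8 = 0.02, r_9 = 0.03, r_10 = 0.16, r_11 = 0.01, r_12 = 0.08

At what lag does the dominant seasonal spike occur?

The largest autocorrelation is r_5 = 0.45; the remaining lags stay at or below 0.18.
The dominant spike at lag 5 indicates a seasonal period of 5.

5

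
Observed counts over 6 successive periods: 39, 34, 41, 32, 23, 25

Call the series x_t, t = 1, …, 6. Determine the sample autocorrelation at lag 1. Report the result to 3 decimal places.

Mean x̄ = (39 + 34 + 41 + 32 + 23 + 25)/6 = 32.3333
Deviations from mean: 6.6667, 1.6667, 8.6667, -0.3333, -9.3333, -7.3333
Numerator Σ_{t=1}^{5}(x_t−x̄)(x_{t+1}−x̄) = 94.2222
Denominator Σ(x_t−x̄)² = 263.3333
r_1 = 94.2222 / 263.3333 = 0.358

0.358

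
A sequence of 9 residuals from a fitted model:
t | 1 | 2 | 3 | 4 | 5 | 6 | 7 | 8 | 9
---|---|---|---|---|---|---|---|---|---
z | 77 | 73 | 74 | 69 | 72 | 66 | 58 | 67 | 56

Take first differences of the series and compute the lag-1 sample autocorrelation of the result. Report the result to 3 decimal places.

-0.630

First differences Δz: -4, 1, -5, 3, -6, -8, 9, -11
Mean of differences = -2.6250
Numerator Σ(Δz_t−Δz̄)(Δz_{t+1}−Δz̄) = -187.6406
Denominator Σ(Δz_t−Δz̄)² = 297.8750
r_1(Δz) = -187.6406 / 297.8750 = -0.630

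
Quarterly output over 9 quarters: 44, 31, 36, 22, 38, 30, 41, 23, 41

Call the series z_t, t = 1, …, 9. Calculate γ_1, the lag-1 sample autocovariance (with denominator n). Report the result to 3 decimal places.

Mean z̄ = (44 + 31 + 36 + 22 + 38 + 30 + 41 + 23 + 41)/9 = 34.0000
Σ_{t=1}^{8}(z_t−z̄)(z_{t+1}−z̄) = -306.0000
γ_1 = -306.0000 / 9 = -34.000

-34.000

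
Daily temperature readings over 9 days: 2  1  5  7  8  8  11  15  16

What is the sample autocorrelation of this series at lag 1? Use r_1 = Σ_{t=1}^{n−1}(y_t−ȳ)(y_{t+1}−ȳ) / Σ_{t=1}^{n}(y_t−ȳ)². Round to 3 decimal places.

Mean ȳ = (2 + 1 + 5 + 7 + 8 + 8 + 11 + 15 + 16)/9 = 8.1111
Numerator Σ_{t=1}^{8}(y_t−ȳ)(y_{t+1}−ȳ) = 143.0988
Denominator Σ(y_t−ȳ)² = 216.8889
r_1 = 143.0988 / 216.8889 = 0.660

0.660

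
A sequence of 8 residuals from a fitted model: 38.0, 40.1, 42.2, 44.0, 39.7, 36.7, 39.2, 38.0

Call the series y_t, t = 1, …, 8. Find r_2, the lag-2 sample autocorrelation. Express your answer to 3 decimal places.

-0.262

Mean ȳ = (38.0 + 40.1 + 42.2 + 44.0 + 39.7 + 36.7 + 39.2 + 38.0)/8 = 39.7375
Σ(y_t−ȳ)(y_{t+2}−ȳ) = (-4.2786) + (1.5452) + (-0.0923) + (-12.9473) + (0.0202) + (5.2777) = -10.4753
Denominator Σ(y_t−ȳ)² = 39.9188
r_2 = -10.4753 / 39.9188 = -0.262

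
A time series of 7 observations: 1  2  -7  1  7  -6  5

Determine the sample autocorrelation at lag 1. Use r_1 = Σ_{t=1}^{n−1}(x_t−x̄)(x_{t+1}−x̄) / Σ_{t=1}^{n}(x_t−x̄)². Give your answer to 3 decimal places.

Mean x̄ = (1 + 2 − 7 + 1 + 7 − 6 + 5)/7 = 0.4286
Σ(x_t−x̄)(x_{t+1}−x̄) = (0.8980) + (-11.6735) + (-4.2449) + (3.7551) + (-42.2449) + (-29.3878) = -82.8980
Denominator Σ(x_t−x̄)² = 163.7143
r_1 = -82.8980 / 163.7143 = -0.506

-0.506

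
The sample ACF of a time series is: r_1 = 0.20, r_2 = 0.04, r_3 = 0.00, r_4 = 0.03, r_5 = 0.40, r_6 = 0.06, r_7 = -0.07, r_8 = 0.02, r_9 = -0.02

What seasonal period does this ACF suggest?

5

The largest autocorrelation is r_5 = 0.40; the remaining lags stay at or below 0.20. The elevated value at lag 1 (0.20), dropping to 0.04 at lag 2, reflects decaying short-term dependence rather than seasonality.
The dominant spike at lag 5 indicates a seasonal period of 5.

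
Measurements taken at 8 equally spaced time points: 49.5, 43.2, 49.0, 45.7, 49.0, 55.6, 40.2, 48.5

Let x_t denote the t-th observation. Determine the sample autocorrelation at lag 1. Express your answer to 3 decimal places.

Mean x̄ = (49.5 + 43.2 + 49.0 + 45.7 + 49.0 + 55.6 + 40.2 + 48.5)/8 = 47.5875
Deviations from mean: 1.9125, -4.3875, 1.4125, -1.8875, 1.4125, 8.0125, -7.3875, 0.9125
Σ(x_t−x̄)(x_{t+1}−x̄) = (-8.3911) + (-6.1973) + (-2.6661) + (-2.6661) + (11.3177) + (-59.1923) + (-6.7411) = -74.5364
Denominator Σ(x_t−x̄)² = 150.0688
r_1 = -74.5364 / 150.0688 = -0.497

-0.497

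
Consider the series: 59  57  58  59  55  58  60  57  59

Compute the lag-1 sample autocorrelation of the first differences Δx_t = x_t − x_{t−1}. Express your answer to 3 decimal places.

-0.479

First differences Δx: -2, 1, 1, -4, 3, 2, -3, 2
Mean of differences = 0.0000
Numerator Σ(Δx_t−Δx̄)(Δx_{t+1}−Δx̄) = -23.0000
Denominator Σ(Δx_t−Δx̄)² = 48.0000
r_1(Δx) = -23.0000 / 48.0000 = -0.479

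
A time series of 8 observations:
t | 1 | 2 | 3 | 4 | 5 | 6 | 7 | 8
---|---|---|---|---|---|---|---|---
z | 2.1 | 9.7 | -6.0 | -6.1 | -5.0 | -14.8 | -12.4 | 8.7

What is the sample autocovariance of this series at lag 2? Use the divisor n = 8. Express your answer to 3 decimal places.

Mean z̄ = (2.1 + 9.7 − 6.0 − 6.1 − 5.0 − 14.8 − 12.4 + 8.7)/8 = -2.9750
Σ_{t=1}^{6}(z_t−z̄)(z_{t+2}−z̄) = -130.8538
γ_2 = -130.8538 / 8 = -16.357

-16.357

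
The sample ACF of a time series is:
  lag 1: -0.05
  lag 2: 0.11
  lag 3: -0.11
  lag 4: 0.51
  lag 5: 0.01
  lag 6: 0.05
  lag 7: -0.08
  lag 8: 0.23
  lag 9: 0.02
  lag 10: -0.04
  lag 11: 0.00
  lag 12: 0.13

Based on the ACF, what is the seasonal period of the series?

The largest autocorrelation is r_4 = 0.51, with a weaker echo at lag 8 (0.23); the remaining lags stay at or below 0.13.
The dominant spike at lag 4 indicates a seasonal period of 4.

4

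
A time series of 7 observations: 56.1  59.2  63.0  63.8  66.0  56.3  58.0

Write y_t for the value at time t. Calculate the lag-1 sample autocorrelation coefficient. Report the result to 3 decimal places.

Mean ȳ = (56.1 + 59.2 + 63.0 + 63.8 + 66.0 + 56.3 + 58.0)/7 = 60.3429
Deviations from mean: -4.2429, -1.1429, 2.6571, 3.4571, 5.6571, -4.0429, -2.3429
Σ(y_t−ȳ)(y_{t+1}−ȳ) = (4.8490) + (-3.0367) + (9.1861) + (19.5576) + (-22.8710) + (9.4718) = 17.1567
Denominator Σ(y_t−ȳ)² = 92.1571
r_1 = 17.1567 / 92.1571 = 0.186

0.186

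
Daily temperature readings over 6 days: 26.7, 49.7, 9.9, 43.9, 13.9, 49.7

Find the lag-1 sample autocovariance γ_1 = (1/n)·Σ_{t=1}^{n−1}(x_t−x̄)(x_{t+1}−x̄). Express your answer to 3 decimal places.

Mean x̄ = (26.7 + 49.7 + 9.9 + 43.9 + 13.9 + 49.7)/6 = 32.3000
Deviations: -5.6000, 17.4000, -22.4000, 11.6000, -18.4000, 17.4000
Σ_{t=1}^{5}(x_t−x̄)(x_{t+1}−x̄) = -1280.6400
γ_1 = -1280.6400 / 6 = -213.440

-213.440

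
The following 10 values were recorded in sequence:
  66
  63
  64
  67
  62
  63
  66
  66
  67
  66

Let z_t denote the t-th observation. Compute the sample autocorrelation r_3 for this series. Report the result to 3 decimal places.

0.200

Mean z̄ = (66 + 63 + 64 + 67 + 62 + 63 + 66 + 66 + 67 + 66)/10 = 65.0000
Numerator Σ_{t=1}^{7}(z_t−z̄)(z_{t+3}−z̄) = 6.0000
Denominator Σ(z_t−z̄)² = 30.0000
r_3 = 6.0000 / 30.0000 = 0.200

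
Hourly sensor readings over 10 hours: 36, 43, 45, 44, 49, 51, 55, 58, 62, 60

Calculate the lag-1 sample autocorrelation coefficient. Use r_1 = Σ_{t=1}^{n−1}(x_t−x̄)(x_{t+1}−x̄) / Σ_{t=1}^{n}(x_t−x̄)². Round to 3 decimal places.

Mean x̄ = (36 + 43 + 45 + 44 + 49 + 51 + 55 + 58 + 62 + 60)/10 = 50.3000
Numerator Σ_{t=1}^{9}(x_t−x̄)(x_{t+1}−x̄) = 426.8100
Denominator Σ(x_t−x̄)² = 640.1000
r_1 = 426.8100 / 640.1000 = 0.667

0.667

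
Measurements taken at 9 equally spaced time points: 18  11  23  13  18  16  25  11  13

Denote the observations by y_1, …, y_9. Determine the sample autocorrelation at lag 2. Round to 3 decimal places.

0.132

Mean ȳ = (18 + 11 + 23 + 13 + 18 + 16 + 25 + 11 + 13)/9 = 16.4444
Numerator Σ_{t=1}^{7}(y_t−ȳ)(y_{t+2}−ȳ) = 26.9383
Denominator Σ(y_t−ȳ)² = 204.2222
r_2 = 26.9383 / 204.2222 = 0.132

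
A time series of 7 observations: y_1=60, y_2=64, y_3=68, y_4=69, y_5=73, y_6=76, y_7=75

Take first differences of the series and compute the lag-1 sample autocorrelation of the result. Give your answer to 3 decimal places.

-0.151

First differences Δy: 4, 4, 1, 4, 3, -1
Mean of differences = 2.5000
Numerator Σ(Δy_t−Δȳ)(Δy_{t+1}−Δȳ) = -3.2500
Denominator Σ(Δy_t−Δȳ)² = 21.5000
r_1(Δy) = -3.2500 / 21.5000 = -0.151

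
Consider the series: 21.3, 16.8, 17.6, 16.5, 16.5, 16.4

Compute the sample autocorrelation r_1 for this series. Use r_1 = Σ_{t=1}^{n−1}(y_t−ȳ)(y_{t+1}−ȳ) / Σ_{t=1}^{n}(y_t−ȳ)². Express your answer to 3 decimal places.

-0.038

Mean ȳ = (21.3 + 16.8 + 17.6 + 16.5 + 16.5 + 16.4)/6 = 17.5167
Deviations from mean: 3.7833, -0.7167, 0.0833, -1.0167, -1.0167, -1.1167
Σ(y_t−ȳ)(y_{t+1}−ȳ) = (-2.7114) + (-0.0597) + (-0.0847) + (1.0336) + (1.1353) = -0.6869
Denominator Σ(y_t−ȳ)² = 18.1483
r_1 = -0.6869 / 18.1483 = -0.038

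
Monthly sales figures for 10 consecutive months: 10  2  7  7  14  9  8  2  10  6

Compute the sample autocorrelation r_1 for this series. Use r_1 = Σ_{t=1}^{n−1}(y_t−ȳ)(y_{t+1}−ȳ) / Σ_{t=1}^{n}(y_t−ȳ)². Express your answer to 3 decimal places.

Mean ȳ = (10 + 2 + 7 + 7 + 14 + 9 + 8 + 2 + 10 + 6)/10 = 7.5000
Numerator Σ_{t=1}^{9}(y_t−ȳ)(y_{t+1}−ȳ) = -23.7500
Denominator Σ(y_t−ȳ)² = 120.5000
r_1 = -23.7500 / 120.5000 = -0.197

-0.197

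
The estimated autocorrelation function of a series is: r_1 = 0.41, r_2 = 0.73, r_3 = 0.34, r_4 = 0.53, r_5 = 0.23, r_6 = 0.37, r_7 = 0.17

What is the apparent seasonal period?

2

The largest autocorrelation is r_2 = 0.73, with a weaker echo at lag 4 (0.53); the remaining lags stay at or below 0.41.
The dominant spike at lag 2 indicates a seasonal period of 2.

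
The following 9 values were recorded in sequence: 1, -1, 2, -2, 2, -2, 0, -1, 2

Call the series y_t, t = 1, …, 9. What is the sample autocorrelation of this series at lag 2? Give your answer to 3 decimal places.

Mean ȳ = (1 − 1 + 2 − 2 + 2 − 2 + 0 − 1 + 2)/9 = 0.1111
Σ(y_t−ȳ)(y_{t+2}−ȳ) = (1.6790) + (2.3457) + (3.5679) + (4.4568) + (-0.2099) + (2.3457) + (-0.2099) = 13.9753
Denominator Σ(y_t−ȳ)² = 22.8889
r_2 = 13.9753 / 22.8889 = 0.611

0.611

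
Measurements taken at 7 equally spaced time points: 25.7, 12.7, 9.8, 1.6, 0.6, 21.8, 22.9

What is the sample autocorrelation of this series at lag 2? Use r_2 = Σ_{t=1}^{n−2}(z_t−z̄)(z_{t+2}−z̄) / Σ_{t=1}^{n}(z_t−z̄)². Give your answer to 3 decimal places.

-0.327

Mean z̄ = (25.7 + 12.7 + 9.8 + 1.6 + 0.6 + 21.8 + 22.9)/7 = 13.5857
Σ(z_t−z̄)(z_{t+2}−z̄) = (-45.8612) + (10.6159) + (49.1602) + (-98.4541) + (-120.9527) = -205.4918
Denominator Σ(z_t−z̄)² = 628.3886
r_2 = -205.4918 / 628.3886 = -0.327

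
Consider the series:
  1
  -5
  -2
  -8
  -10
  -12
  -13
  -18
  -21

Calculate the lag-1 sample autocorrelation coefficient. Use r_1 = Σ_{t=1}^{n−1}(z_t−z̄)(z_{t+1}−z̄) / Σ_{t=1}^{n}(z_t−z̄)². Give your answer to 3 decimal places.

0.555

Mean z̄ = (1 − 5 − 2 − 8 − 10 − 12 − 13 − 18 − 21)/9 = -9.7778
Numerator Σ_{t=1}^{8}(z_t−z̄)(z_{t+1}−z̄) = 228.5062
Denominator Σ(z_t−z̄)² = 411.5556
r_1 = 228.5062 / 411.5556 = 0.555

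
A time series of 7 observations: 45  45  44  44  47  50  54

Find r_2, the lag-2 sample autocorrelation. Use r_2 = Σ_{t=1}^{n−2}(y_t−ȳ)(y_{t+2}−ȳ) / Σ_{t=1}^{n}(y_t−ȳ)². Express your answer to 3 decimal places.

0.036

Mean ȳ = (45 + 45 + 44 + 44 + 47 + 50 + 54)/7 = 47.0000
Deviations from mean: -2.0000, -2.0000, -3.0000, -3.0000, 0.0000, 3.0000, 7.0000
Numerator Σ_{t=1}^{5}(y_t−ȳ)(y_{t+2}−ȳ) = 3.0000
Denominator Σ(y_t−ȳ)² = 84.0000
r_2 = 3.0000 / 84.0000 = 0.036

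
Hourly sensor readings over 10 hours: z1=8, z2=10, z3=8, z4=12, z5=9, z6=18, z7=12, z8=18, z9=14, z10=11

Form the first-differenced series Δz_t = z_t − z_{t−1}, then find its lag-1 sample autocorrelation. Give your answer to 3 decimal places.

First differences Δz: 2, -2, 4, -3, 9, -6, 6, -4, -3
Mean of differences = 0.3333
Numerator Σ(Δz_t−Δz̄)(Δz_{t+1}−Δz̄) = -154.4444
Denominator Σ(Δz_t−Δz̄)² = 210.0000
r_1(Δz) = -154.4444 / 210.0000 = -0.735

-0.735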